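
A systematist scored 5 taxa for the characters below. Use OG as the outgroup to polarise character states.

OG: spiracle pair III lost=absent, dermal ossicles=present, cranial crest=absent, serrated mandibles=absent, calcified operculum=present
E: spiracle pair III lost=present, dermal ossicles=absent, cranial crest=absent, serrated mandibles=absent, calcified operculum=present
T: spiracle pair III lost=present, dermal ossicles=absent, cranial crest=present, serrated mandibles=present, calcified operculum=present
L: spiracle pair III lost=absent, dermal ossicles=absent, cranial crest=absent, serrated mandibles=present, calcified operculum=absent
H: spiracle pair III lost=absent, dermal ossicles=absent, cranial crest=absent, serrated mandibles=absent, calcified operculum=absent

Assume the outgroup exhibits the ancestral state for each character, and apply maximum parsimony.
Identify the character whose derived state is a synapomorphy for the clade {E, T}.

Character polarity is set by the outgroup: the derived state is whichever differs from the outgroup's state, so for dermal ossicles, calcified operculum the derived state is 'absent', and for the remaining characters it is 'present'.
Only E and T show the derived state 'present' for spiracle pair III lost, supporting them as a clade.
All ingroup taxa share the derived state 'absent' for dermal ossicles; it defines the ingroup but does not resolve relationships within it.
cranial crest: derived state 'present' in T only — an autapomorphy, so it tells us nothing about relationships among taxa.
serrated mandibles (state 'present') occurs in L and T but conflicts with the nesting implied by the other characters — most parsimoniously interpreted as homoplasy.
Only H and L show the derived state 'absent' for calcified operculum, supporting them as a clade.
Most parsimonious ingroup topology: ((E,T),(L,H)).
The clade {E, T} is supported by spiracle pair III lost: its derived state 'present' occurs in exactly those taxa and in no other taxon (including the outgroup).

spiracle pair III lost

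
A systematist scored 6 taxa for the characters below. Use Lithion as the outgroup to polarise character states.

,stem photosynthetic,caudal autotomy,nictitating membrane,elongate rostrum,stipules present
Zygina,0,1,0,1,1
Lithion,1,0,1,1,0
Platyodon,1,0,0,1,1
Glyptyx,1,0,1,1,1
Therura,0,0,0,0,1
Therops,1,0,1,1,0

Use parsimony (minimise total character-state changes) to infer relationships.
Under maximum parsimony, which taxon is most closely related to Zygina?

Therura

Character polarity is set by the outgroup: the derived state is whichever differs from the outgroup's state, so for stem photosynthetic, nictitating membrane, elongate rostrum the derived state is '0', and for the remaining characters it is '1'.
Only Therura and Zygina show the derived state '0' for stem photosynthetic, supporting them as a clade.
caudal autotomy (derived state '1') is unique to Zygina (autapomorphy; uninformative for grouping).
nictitating membrane: derived state '0' in Platyodon, Therura, and Zygina only — synapomorphy for {Platyodon, Therura, Zygina}.
elongate rostrum: derived state '0' in Therura only — an autapomorphy, so it tells us nothing about relationships among taxa.
stipules present (derived state '1') is shared by Glyptyx, Platyodon, Therura, and Zygina — a synapomorphy uniting that clade.
Most parsimonious ingroup topology: ((((Therura,Zygina),Platyodon),Glyptyx),Therops).
Zygina and Therura form a cherry on this tree, so they are sister taxa.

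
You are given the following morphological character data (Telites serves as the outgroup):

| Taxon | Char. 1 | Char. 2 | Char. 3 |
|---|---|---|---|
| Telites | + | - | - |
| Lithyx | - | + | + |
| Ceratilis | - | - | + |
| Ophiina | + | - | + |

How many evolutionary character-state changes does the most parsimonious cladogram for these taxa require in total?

3

Character polarity is set by the outgroup: the derived state is whichever differs from the outgroup's state, so for Char. 1 the derived state is '-', and for the remaining characters it is '+'.
Char. 1: derived state '-' in Ceratilis and Lithyx only — synapomorphy for {Ceratilis, Lithyx}.
Char. 2 (derived state '+') is unique to Lithyx (autapomorphy; uninformative for grouping).
Char. 3 (derived state '+') is shared by all ingroup taxa — unites the whole ingroup.
Most parsimonious ingroup topology: ((Lithyx,Ceratilis),Ophiina).
Changes per character on this tree: Char. 1: 1; Char. 2: 1; Char. 3: 1.
Total = 3.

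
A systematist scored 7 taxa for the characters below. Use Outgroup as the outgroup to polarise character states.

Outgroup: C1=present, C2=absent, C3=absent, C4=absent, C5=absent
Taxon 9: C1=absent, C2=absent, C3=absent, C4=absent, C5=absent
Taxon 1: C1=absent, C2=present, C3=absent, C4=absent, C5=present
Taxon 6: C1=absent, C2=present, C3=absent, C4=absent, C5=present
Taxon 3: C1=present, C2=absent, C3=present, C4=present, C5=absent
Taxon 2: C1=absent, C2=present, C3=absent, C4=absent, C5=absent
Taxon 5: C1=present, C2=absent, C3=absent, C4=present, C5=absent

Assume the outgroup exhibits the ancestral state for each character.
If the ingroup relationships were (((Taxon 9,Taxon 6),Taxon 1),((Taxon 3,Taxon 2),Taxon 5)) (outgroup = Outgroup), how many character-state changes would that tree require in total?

Map each character onto (((Taxon 9,Taxon 6),Taxon 1),((Taxon 3,Taxon 2),Taxon 5)) (rooted by Outgroup) and count the minimum state changes it requires (Fitch parsimony):
C1: 2; C2: 3; C3: 1; C4: 2; C5: 2.
Total tree length = 10.

10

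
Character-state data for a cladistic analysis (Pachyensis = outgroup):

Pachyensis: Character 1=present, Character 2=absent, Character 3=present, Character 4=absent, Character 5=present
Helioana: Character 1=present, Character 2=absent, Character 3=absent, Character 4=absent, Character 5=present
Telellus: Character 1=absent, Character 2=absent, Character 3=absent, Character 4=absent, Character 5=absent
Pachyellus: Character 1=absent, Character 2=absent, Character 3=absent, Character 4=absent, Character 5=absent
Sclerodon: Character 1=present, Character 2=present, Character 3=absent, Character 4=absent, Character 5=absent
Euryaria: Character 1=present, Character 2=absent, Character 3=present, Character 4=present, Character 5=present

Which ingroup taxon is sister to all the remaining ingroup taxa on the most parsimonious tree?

Character polarity is set by the outgroup: the derived state is whichever differs from the outgroup's state, so for Character 1, Character 3, Character 5 the derived state is 'absent', and for the remaining characters it is 'present'.
Character 1: derived state 'absent' in Pachyellus and Telellus only — synapomorphy for {Pachyellus, Telellus}.
Character 2 (derived state 'present') is unique to Sclerodon (autapomorphy; uninformative for grouping).
Character 3 (derived state 'absent') is shared by Helioana, Pachyellus, Sclerodon, and Telellus — a synapomorphy uniting that clade.
Character 4: derived state 'present' in Euryaria only — an autapomorphy, so it tells us nothing about relationships among taxa.
Character 5 (derived state 'absent') is shared by Pachyellus, Sclerodon, and Telellus — a synapomorphy uniting that clade.
Most parsimonious ingroup topology: ((Helioana,((Telellus,Pachyellus),Sclerodon)),Euryaria).
Euryaria is sister to the clade containing all other ingroup taxa, so it is the earliest-diverging (most basal) ingroup lineage.

Euryaria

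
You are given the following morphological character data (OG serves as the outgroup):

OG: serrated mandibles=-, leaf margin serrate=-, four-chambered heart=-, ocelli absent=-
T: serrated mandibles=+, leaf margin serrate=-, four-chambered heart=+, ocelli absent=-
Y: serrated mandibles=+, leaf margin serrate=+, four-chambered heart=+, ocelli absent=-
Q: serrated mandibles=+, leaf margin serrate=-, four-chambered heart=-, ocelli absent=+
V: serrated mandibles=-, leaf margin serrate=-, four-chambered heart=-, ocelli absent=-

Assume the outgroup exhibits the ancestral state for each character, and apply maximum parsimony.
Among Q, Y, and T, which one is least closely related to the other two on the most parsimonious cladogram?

Q

The outgroup has state '-' for every character, so '+' is the derived state throughout.
serrated mandibles (derived state '+') is shared by Q, T, and Y — a synapomorphy uniting that clade.
leaf margin serrate: derived state '+' in Y only — an autapomorphy, so it tells us nothing about relationships among taxa.
four-chambered heart: derived state '+' in T and Y only — synapomorphy for {T, Y}.
ocelli absent: derived state '+' in Q only — an autapomorphy, so it tells us nothing about relationships among taxa.
Most parsimonious ingroup topology: (((T,Y),Q),V).
T and Y share a more recent common ancestor with each other than either does with Q, so Q is the least closely related of the three.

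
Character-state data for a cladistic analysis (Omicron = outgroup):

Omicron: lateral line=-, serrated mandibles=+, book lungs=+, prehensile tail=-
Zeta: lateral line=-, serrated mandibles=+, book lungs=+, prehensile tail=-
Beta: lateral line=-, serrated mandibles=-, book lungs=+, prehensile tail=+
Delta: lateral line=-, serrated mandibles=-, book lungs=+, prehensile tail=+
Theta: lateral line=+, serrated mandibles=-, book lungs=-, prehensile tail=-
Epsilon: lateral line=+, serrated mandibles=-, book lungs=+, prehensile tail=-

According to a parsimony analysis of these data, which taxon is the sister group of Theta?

Character polarity is set by the outgroup: the derived state is whichever differs from the outgroup's state, so for serrated mandibles, book lungs the derived state is '-', and for the remaining characters it is '+'.
Only Epsilon and Theta show the derived state '+' for lateral line, supporting them as a clade.
Only Beta, Delta, Epsilon, and Theta show the derived state '-' for serrated mandibles, supporting them as a clade.
book lungs (derived state '-') is unique to Theta (autapomorphy; uninformative for grouping).
prehensile tail (derived state '+') is shared by Beta and Delta — a synapomorphy uniting that clade.
Most parsimonious ingroup topology: (((Beta,Delta),(Epsilon,Theta)),Zeta).
Theta and Epsilon form a cherry on this tree, so they are sister taxa.

Epsilon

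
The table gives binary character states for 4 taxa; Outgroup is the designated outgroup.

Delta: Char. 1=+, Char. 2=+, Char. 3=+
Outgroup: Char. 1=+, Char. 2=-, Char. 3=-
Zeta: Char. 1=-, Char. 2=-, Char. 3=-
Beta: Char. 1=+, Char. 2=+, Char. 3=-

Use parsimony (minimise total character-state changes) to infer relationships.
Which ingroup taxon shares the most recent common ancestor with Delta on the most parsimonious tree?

Beta

Character polarity is set by the outgroup: the derived state is whichever differs from the outgroup's state, so for Char. 1 the derived state is '-', and for the remaining characters it is '+'.
Char. 1: derived state '-' in Zeta only — an autapomorphy, so it tells us nothing about relationships among taxa.
Char. 2: derived state '+' in Beta and Delta only — synapomorphy for {Beta, Delta}.
Char. 3: derived state '+' in Delta only — an autapomorphy, so it tells us nothing about relationships among taxa.
Most parsimonious ingroup topology: (Zeta,(Beta,Delta)).
Delta and Beta form a cherry on this tree, so they are sister taxa.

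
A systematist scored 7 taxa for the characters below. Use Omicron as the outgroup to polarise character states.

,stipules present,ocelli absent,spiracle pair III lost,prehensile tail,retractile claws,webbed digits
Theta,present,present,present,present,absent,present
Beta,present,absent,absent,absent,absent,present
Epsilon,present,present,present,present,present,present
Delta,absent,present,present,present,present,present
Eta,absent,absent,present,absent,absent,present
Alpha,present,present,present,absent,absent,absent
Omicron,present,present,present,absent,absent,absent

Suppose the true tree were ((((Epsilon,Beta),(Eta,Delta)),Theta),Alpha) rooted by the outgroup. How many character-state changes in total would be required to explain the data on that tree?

Map each character onto ((((Epsilon,Beta),(Eta,Delta)),Theta),Alpha) (rooted by Omicron) and count the minimum state changes it requires (Fitch parsimony):
stipules present: 1; ocelli absent: 2; spiracle pair III lost: 1; prehensile tail: 3; retractile claws: 2; webbed digits: 1.
Total tree length = 10.

10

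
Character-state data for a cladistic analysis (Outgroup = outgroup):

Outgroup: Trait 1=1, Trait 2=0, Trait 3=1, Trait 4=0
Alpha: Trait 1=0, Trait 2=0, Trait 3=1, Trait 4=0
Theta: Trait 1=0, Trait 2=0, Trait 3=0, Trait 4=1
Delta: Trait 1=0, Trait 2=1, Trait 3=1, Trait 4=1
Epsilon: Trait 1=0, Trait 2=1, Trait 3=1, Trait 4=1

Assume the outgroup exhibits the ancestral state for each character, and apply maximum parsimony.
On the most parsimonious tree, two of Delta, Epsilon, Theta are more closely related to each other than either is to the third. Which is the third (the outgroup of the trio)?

Character polarity is set by the outgroup: the derived state is whichever differs from the outgroup's state, so for Trait 1, Trait 3 the derived state is '0', and for the remaining characters it is '1'.
Trait 1 (derived state '0') is shared by all ingroup taxa — unites the whole ingroup.
Trait 2 (derived state '1') is shared by Delta and Epsilon — a synapomorphy uniting that clade.
Trait 3 (derived state '0') is unique to Theta (autapomorphy; uninformative for grouping).
Trait 4 (derived state '1') is shared by Delta, Epsilon, and Theta — a synapomorphy uniting that clade.
Most parsimonious ingroup topology: (Alpha,(Theta,(Delta,Epsilon))).
Delta and Epsilon share a more recent common ancestor with each other than either does with Theta, so Theta is the least closely related of the three.

Theta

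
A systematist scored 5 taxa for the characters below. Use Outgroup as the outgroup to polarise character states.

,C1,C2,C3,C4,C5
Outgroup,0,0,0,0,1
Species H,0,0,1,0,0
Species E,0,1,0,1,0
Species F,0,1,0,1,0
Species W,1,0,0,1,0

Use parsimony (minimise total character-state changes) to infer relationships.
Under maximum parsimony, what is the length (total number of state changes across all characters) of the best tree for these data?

5

Character polarity is set by the outgroup: the derived state is whichever differs from the outgroup's state, so for C5 the derived state is '0', and for the remaining characters it is '1'.
C1 (derived state '1') is unique to Species W (autapomorphy; uninformative for grouping).
Only Species E and Species F show the derived state '1' for C2, supporting them as a clade.
C3: derived state '1' in Species H only — an autapomorphy, so it tells us nothing about relationships among taxa.
C4: derived state '1' in Species E, Species F, and Species W only — synapomorphy for {Species E, Species F, Species W}.
All ingroup taxa share the derived state '0' for C5; it defines the ingroup but does not resolve relationships within it.
Most parsimonious ingroup topology: (Species H,((Species E,Species F),Species W)).
Changes per character on this tree: C1: 1; C2: 1; C3: 1; C4: 1; C5: 1.
Total = 5.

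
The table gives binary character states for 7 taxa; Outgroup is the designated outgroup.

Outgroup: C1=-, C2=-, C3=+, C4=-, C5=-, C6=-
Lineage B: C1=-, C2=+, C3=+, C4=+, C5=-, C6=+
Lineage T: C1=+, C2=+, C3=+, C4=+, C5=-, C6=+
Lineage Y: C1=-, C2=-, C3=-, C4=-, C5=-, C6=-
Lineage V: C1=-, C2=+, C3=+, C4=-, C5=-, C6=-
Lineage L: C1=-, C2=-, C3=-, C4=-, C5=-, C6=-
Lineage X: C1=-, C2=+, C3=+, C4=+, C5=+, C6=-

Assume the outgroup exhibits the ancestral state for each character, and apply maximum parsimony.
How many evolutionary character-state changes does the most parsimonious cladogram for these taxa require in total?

Character polarity is set by the outgroup: the derived state is whichever differs from the outgroup's state, so for C3 the derived state is '-', and for the remaining characters it is '+'.
C1 (derived state '+') is unique to Lineage T (autapomorphy; uninformative for grouping).
C2: derived state '+' in Lineage B, Lineage T, Lineage V, and Lineage X only — synapomorphy for {Lineage B, Lineage T, Lineage V, Lineage X}.
C3 (derived state '-') is shared by Lineage L and Lineage Y — a synapomorphy uniting that clade.
C4 (derived state '+') is shared by Lineage B, Lineage T, and Lineage X — a synapomorphy uniting that clade.
C5 (derived state '+') is unique to Lineage X (autapomorphy; uninformative for grouping).
C6 (derived state '+') is shared by Lineage B and Lineage T — a synapomorphy uniting that clade.
Most parsimonious ingroup topology: ((((Lineage B,Lineage T),Lineage X),Lineage V),(Lineage Y,Lineage L)).
Changes per character on this tree: C1: 1; C2: 1; C3: 1; C4: 1; C5: 1; C6: 1.
Total = 6.

6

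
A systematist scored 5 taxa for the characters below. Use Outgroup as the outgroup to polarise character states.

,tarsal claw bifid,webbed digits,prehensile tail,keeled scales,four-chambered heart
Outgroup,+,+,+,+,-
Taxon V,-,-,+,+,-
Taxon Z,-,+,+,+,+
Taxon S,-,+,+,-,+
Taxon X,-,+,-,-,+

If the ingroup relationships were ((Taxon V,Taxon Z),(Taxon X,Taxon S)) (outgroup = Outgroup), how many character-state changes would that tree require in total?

6

Map each character onto ((Taxon V,Taxon Z),(Taxon X,Taxon S)) (rooted by Outgroup) and count the minimum state changes it requires (Fitch parsimony):
tarsal claw bifid: 1; webbed digits: 1; prehensile tail: 1; keeled scales: 1; four-chambered heart: 2.
Total tree length = 6.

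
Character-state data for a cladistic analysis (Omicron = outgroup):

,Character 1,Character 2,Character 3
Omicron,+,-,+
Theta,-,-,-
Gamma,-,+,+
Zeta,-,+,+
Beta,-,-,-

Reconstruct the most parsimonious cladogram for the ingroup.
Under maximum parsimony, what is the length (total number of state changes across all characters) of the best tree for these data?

3

Character polarity is set by the outgroup: the derived state is whichever differs from the outgroup's state, so for Character 1, Character 3 the derived state is '-', and for the remaining characters it is '+'.
Character 1 (derived state '-') is shared by all ingroup taxa — unites the whole ingroup.
Only Gamma and Zeta show the derived state '+' for Character 2, supporting them as a clade.
Character 3 (derived state '-') is shared by Beta and Theta — a synapomorphy uniting that clade.
Most parsimonious ingroup topology: ((Theta,Beta),(Gamma,Zeta)).
Changes per character on this tree: Character 1: 1; Character 2: 1; Character 3: 1.
Total = 3.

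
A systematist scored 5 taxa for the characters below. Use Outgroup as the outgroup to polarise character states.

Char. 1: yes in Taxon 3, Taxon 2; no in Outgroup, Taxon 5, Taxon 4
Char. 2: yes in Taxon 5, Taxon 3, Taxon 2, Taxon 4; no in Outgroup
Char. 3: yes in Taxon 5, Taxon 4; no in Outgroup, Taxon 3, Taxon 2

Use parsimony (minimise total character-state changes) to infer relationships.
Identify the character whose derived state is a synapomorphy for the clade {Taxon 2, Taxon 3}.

Char. 1

The outgroup has state 'no' for every character, so 'yes' is the derived state throughout.
Only Taxon 2 and Taxon 3 show the derived state 'yes' for Char. 1, supporting them as a clade.
Char. 2 (derived state 'yes') is shared by all ingroup taxa — unites the whole ingroup.
Only Taxon 4 and Taxon 5 show the derived state 'yes' for Char. 3, supporting them as a clade.
Most parsimonious ingroup topology: ((Taxon 5,Taxon 4),(Taxon 3,Taxon 2)).
The clade {Taxon 2, Taxon 3} is supported by Char. 1: its derived state 'yes' occurs in exactly those taxa and in no other taxon (including the outgroup).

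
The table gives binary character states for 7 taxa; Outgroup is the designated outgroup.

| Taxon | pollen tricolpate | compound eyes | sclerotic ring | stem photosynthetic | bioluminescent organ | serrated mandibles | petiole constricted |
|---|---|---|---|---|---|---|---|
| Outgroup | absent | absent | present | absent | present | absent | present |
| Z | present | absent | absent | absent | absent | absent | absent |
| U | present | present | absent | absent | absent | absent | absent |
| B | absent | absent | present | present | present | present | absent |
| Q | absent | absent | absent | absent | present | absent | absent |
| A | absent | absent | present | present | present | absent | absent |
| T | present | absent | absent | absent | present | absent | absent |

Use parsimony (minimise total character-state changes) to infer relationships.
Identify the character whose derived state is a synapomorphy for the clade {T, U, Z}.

Character polarity is set by the outgroup: the derived state is whichever differs from the outgroup's state, so for sclerotic ring, bioluminescent organ, petiole constricted the derived state is 'absent', and for the remaining characters it is 'present'.
Only T, U, and Z show the derived state 'present' for pollen tricolpate, supporting them as a clade.
compound eyes: derived state 'present' in U only — an autapomorphy, so it tells us nothing about relationships among taxa.
sclerotic ring (derived state 'absent') is shared by Q, T, U, and Z — a synapomorphy uniting that clade.
stem photosynthetic (derived state 'present') is shared by A and B — a synapomorphy uniting that clade.
bioluminescent organ: derived state 'absent' in U and Z only — synapomorphy for {U, Z}.
serrated mandibles (derived state 'present') is unique to B (autapomorphy; uninformative for grouping).
All ingroup taxa share the derived state 'absent' for petiole constricted; it defines the ingroup but does not resolve relationships within it.
Most parsimonious ingroup topology: ((((Z,U),T),Q),(B,A)).
The clade {T, U, Z} is supported by pollen tricolpate: its derived state 'present' occurs in exactly those taxa and in no other taxon (including the outgroup).

pollen tricolpate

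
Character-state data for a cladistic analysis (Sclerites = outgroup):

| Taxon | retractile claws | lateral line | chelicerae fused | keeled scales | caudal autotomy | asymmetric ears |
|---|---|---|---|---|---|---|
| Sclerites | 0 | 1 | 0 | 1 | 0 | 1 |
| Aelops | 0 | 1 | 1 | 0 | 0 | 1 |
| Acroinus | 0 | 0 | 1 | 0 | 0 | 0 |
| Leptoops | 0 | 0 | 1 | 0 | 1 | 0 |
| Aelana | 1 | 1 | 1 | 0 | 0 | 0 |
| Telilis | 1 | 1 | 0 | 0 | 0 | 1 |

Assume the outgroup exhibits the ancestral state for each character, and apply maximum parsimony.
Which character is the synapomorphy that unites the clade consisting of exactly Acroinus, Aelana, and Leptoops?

asymmetric ears

Character polarity is set by the outgroup: the derived state is whichever differs from the outgroup's state, so for lateral line, keeled scales, asymmetric ears the derived state is '0', and for the remaining characters it is '1'.
retractile claws (state '1') occurs in Aelana and Telilis but conflicts with the nesting implied by the other characters — most parsimoniously interpreted as homoplasy.
lateral line: derived state '0' in Acroinus and Leptoops only — synapomorphy for {Acroinus, Leptoops}.
chelicerae fused (derived state '1') is shared by Acroinus, Aelana, Aelops, and Leptoops — a synapomorphy uniting that clade.
keeled scales (derived state '0') is shared by all ingroup taxa — unites the whole ingroup.
caudal autotomy (derived state '1') is unique to Leptoops (autapomorphy; uninformative for grouping).
Only Acroinus, Aelana, and Leptoops show the derived state '0' for asymmetric ears, supporting them as a clade.
Most parsimonious ingroup topology: ((Aelops,((Acroinus,Leptoops),Aelana)),Telilis).
The clade {Acroinus, Aelana, Leptoops} is supported by asymmetric ears: its derived state '0' occurs in exactly those taxa and in no other taxon (including the outgroup).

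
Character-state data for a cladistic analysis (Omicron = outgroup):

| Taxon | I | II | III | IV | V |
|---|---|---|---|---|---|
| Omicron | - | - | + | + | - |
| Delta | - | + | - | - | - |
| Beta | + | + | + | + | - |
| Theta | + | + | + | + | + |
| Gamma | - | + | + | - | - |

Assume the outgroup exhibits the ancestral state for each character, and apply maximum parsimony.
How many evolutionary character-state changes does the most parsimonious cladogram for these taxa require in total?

Character polarity is set by the outgroup: the derived state is whichever differs from the outgroup's state, so for III, IV the derived state is '-', and for the remaining characters it is '+'.
I: derived state '+' in Beta and Theta only — synapomorphy for {Beta, Theta}.
II (derived state '+') is shared by all ingroup taxa — unites the whole ingroup.
III (derived state '-') is unique to Delta (autapomorphy; uninformative for grouping).
IV (derived state '-') is shared by Delta and Gamma — a synapomorphy uniting that clade.
V (derived state '+') is unique to Theta (autapomorphy; uninformative for grouping).
Most parsimonious ingroup topology: ((Delta,Gamma),(Beta,Theta)).
Changes per character on this tree: I: 1; II: 1; III: 1; IV: 1; V: 1.
Total = 5.

5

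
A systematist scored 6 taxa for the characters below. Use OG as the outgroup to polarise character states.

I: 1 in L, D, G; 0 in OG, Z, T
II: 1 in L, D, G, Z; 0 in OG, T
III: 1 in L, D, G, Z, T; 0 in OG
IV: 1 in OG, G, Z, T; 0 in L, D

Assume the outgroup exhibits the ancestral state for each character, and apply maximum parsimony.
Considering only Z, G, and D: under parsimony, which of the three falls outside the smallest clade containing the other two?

Character polarity is set by the outgroup: the derived state is whichever differs from the outgroup's state, so for IV the derived state is '0', and for the remaining characters it is '1'.
I (derived state '1') is shared by D, G, and L — a synapomorphy uniting that clade.
Only D, G, L, and Z show the derived state '1' for II, supporting them as a clade.
III (derived state '1') is shared by all ingroup taxa — unites the whole ingroup.
Only D and L show the derived state '0' for IV, supporting them as a clade.
Most parsimonious ingroup topology: ((Z,((D,L),G)),T).
G and D share a more recent common ancestor with each other than either does with Z, so Z is the least closely related of the three.

Z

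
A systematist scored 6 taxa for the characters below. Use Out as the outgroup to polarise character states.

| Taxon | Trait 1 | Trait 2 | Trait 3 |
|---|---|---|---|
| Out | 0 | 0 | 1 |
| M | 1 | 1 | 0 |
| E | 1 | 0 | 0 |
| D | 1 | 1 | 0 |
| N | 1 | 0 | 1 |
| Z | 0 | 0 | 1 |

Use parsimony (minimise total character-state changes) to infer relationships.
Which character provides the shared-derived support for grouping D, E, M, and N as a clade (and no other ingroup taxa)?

Character polarity is set by the outgroup: the derived state is whichever differs from the outgroup's state, so for Trait 3 the derived state is '0', and for the remaining characters it is '1'.
Only D, E, M, and N show the derived state '1' for Trait 1, supporting them as a clade.
Only D and M show the derived state '1' for Trait 2, supporting them as a clade.
Trait 3: derived state '0' in D, E, and M only — synapomorphy for {D, E, M}.
Most parsimonious ingroup topology: ((((M,D),E),N),Z).
The clade {D, E, M, N} is supported by Trait 1: its derived state '1' occurs in exactly those taxa and in no other taxon (including the outgroup).

Trait 1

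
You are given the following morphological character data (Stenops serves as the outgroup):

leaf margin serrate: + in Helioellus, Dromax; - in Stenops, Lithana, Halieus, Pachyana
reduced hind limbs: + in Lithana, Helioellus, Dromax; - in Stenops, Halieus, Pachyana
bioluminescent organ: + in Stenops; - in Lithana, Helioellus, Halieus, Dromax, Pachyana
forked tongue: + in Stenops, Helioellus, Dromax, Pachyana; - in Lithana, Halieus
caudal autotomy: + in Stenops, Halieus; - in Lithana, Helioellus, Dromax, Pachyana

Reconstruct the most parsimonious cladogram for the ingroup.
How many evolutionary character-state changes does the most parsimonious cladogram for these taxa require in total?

Character polarity is set by the outgroup: the derived state is whichever differs from the outgroup's state, so for bioluminescent organ, forked tongue, caudal autotomy the derived state is '-', and for the remaining characters it is '+'.
leaf margin serrate (derived state '+') is shared by Dromax and Helioellus — a synapomorphy uniting that clade.
reduced hind limbs (derived state '+') is shared by Dromax, Helioellus, and Lithana — a synapomorphy uniting that clade.
bioluminescent organ (derived state '-') is shared by all ingroup taxa — unites the whole ingroup.
forked tongue groups Halieus and Lithana, which is incompatible with the clades supported by the remaining characters; treating it as convergent (homoplasy) costs fewer steps than any alternative tree.
caudal autotomy (derived state '-') is shared by Dromax, Helioellus, Lithana, and Pachyana — a synapomorphy uniting that clade.
Most parsimonious ingroup topology: (((Lithana,(Helioellus,Dromax)),Pachyana),Halieus).
Changes per character on this tree: leaf margin serrate: 1; reduced hind limbs: 1; bioluminescent organ: 1; forked tongue: 2; caudal autotomy: 1.
Total = 6.

6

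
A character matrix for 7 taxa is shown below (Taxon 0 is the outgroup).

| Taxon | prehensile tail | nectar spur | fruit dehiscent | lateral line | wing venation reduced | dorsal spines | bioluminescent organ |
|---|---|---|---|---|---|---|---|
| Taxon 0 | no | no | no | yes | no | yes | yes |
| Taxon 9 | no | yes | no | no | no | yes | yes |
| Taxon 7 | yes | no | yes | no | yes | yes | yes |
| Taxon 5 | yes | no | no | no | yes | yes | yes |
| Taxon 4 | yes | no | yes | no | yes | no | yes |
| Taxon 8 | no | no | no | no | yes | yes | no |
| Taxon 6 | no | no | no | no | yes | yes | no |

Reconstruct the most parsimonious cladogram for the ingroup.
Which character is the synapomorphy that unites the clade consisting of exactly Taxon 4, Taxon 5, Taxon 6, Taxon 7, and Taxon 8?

wing venation reduced

Character polarity is set by the outgroup: the derived state is whichever differs from the outgroup's state, so for lateral line, dorsal spines, bioluminescent organ the derived state is 'no', and for the remaining characters it is 'yes'.
Only Taxon 4, Taxon 5, and Taxon 7 show the derived state 'yes' for prehensile tail, supporting them as a clade.
nectar spur (derived state 'yes') is unique to Taxon 9 (autapomorphy; uninformative for grouping).
fruit dehiscent (derived state 'yes') is shared by Taxon 4 and Taxon 7 — a synapomorphy uniting that clade.
All ingroup taxa share the derived state 'no' for lateral line; it defines the ingroup but does not resolve relationships within it.
wing venation reduced: derived state 'yes' in Taxon 4, Taxon 5, Taxon 6, Taxon 7, and Taxon 8 only — synapomorphy for {Taxon 4, Taxon 5, Taxon 6, Taxon 7, Taxon 8}.
dorsal spines: derived state 'no' in Taxon 4 only — an autapomorphy, so it tells us nothing about relationships among taxa.
bioluminescent organ (derived state 'no') is shared by Taxon 6 and Taxon 8 — a synapomorphy uniting that clade.
Most parsimonious ingroup topology: (Taxon 9,(((Taxon 7,Taxon 4),Taxon 5),(Taxon 8,Taxon 6))).
The clade {Taxon 4, Taxon 5, Taxon 6, Taxon 7, Taxon 8} is supported by wing venation reduced: its derived state 'yes' occurs in exactly those taxa and in no other taxon (including the outgroup).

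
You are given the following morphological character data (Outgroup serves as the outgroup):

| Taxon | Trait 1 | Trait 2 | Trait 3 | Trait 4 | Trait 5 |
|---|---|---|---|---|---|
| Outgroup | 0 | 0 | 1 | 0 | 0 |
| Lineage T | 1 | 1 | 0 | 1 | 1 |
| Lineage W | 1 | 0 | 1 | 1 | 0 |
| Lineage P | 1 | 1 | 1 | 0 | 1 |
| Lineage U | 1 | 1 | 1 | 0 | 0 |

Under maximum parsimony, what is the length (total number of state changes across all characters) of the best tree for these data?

6

Character polarity is set by the outgroup: the derived state is whichever differs from the outgroup's state, so for Trait 3 the derived state is '0', and for the remaining characters it is '1'.
Trait 1 (derived state '1') is shared by all ingroup taxa — unites the whole ingroup.
Only Lineage P, Lineage T, and Lineage U show the derived state '1' for Trait 2, supporting them as a clade.
Trait 3 (derived state '0') is unique to Lineage T (autapomorphy; uninformative for grouping).
Trait 4 groups Lineage T and Lineage W, which is incompatible with the clades supported by the remaining characters; treating it as convergent (homoplasy) costs fewer steps than any alternative tree.
Trait 5: derived state '1' in Lineage P and Lineage T only — synapomorphy for {Lineage P, Lineage T}.
Most parsimonious ingroup topology: (((Lineage T,Lineage P),Lineage U),Lineage W).
Changes per character on this tree: Trait 1: 1; Trait 2: 1; Trait 3: 1; Trait 4: 2; Trait 5: 1.
Total = 6.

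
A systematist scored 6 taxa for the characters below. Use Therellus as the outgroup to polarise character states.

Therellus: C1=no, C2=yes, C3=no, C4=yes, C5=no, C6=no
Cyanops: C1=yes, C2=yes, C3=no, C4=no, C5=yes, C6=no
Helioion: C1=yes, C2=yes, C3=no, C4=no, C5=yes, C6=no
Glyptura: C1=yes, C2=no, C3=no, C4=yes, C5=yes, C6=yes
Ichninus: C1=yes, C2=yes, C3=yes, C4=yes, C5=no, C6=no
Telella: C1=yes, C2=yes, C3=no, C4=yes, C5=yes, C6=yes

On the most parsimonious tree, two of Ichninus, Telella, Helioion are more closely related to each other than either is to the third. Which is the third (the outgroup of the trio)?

Ichninus

Character polarity is set by the outgroup: the derived state is whichever differs from the outgroup's state, so for C2, C4 the derived state is 'no', and for the remaining characters it is 'yes'.
All ingroup taxa share the derived state 'yes' for C1; it defines the ingroup but does not resolve relationships within it.
C2 (derived state 'no') is unique to Glyptura (autapomorphy; uninformative for grouping).
C3: derived state 'yes' in Ichninus only — an autapomorphy, so it tells us nothing about relationships among taxa.
C4: derived state 'no' in Cyanops and Helioion only — synapomorphy for {Cyanops, Helioion}.
C5: derived state 'yes' in Cyanops, Glyptura, Helioion, and Telella only — synapomorphy for {Cyanops, Glyptura, Helioion, Telella}.
C6 (derived state 'yes') is shared by Glyptura and Telella — a synapomorphy uniting that clade.
Most parsimonious ingroup topology: (((Cyanops,Helioion),(Glyptura,Telella)),Ichninus).
Telella and Helioion share a more recent common ancestor with each other than either does with Ichninus, so Ichninus is the least closely related of the three.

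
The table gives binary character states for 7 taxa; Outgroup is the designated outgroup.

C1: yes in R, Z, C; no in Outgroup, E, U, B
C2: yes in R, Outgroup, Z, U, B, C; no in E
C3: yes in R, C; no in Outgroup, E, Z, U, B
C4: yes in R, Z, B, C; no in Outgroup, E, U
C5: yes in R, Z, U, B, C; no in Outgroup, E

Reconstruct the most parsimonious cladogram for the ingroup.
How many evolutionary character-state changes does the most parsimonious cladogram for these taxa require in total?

5

Character polarity is set by the outgroup: the derived state is whichever differs from the outgroup's state, so for C2 the derived state is 'no', and for the remaining characters it is 'yes'.
C1 (derived state 'yes') is shared by C, R, and Z — a synapomorphy uniting that clade.
C2 (derived state 'no') is unique to E (autapomorphy; uninformative for grouping).
C3: derived state 'yes' in C and R only — synapomorphy for {C, R}.
Only B, C, R, and Z show the derived state 'yes' for C4, supporting them as a clade.
C5 (derived state 'yes') is shared by B, C, R, U, and Z — a synapomorphy uniting that clade.
Most parsimonious ingroup topology: (((((R,C),Z),B),U),E).
Changes per character on this tree: C1: 1; C2: 1; C3: 1; C4: 1; C5: 1.
Total = 5.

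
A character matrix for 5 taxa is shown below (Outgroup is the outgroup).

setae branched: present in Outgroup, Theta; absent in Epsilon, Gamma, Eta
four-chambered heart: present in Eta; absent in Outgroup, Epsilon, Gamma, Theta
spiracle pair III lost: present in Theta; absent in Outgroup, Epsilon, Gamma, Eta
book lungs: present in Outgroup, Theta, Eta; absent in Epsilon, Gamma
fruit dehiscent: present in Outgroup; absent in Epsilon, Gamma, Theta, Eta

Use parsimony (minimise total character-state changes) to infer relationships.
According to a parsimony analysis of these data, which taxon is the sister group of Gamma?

Epsilon

Character polarity is set by the outgroup: the derived state is whichever differs from the outgroup's state, so for setae branched, book lungs, fruit dehiscent the derived state is 'absent', and for the remaining characters it is 'present'.
setae branched: derived state 'absent' in Epsilon, Eta, and Gamma only — synapomorphy for {Epsilon, Eta, Gamma}.
four-chambered heart (derived state 'present') is unique to Eta (autapomorphy; uninformative for grouping).
spiracle pair III lost: derived state 'present' in Theta only — an autapomorphy, so it tells us nothing about relationships among taxa.
Only Epsilon and Gamma show the derived state 'absent' for book lungs, supporting them as a clade.
fruit dehiscent (derived state 'absent') is shared by all ingroup taxa — unites the whole ingroup.
Most parsimonious ingroup topology: (((Epsilon,Gamma),Eta),Theta).
Gamma and Epsilon form a cherry on this tree, so they are sister taxa.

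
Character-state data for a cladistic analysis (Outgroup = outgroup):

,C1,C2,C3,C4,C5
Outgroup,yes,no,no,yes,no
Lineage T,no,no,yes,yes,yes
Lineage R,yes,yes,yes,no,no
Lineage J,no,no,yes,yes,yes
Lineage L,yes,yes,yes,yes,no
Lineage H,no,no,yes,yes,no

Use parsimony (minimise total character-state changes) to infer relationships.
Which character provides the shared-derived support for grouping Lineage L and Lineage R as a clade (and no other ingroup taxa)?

C2

Character polarity is set by the outgroup: the derived state is whichever differs from the outgroup's state, so for C1, C4 the derived state is 'no', and for the remaining characters it is 'yes'.
C1: derived state 'no' in Lineage H, Lineage J, and Lineage T only — synapomorphy for {Lineage H, Lineage J, Lineage T}.
C2: derived state 'yes' in Lineage L and Lineage R only — synapomorphy for {Lineage L, Lineage R}.
All ingroup taxa share the derived state 'yes' for C3; it defines the ingroup but does not resolve relationships within it.
C4 (derived state 'no') is unique to Lineage R (autapomorphy; uninformative for grouping).
Only Lineage J and Lineage T show the derived state 'yes' for C5, supporting them as a clade.
Most parsimonious ingroup topology: (((Lineage T,Lineage J),Lineage H),(Lineage R,Lineage L)).
The clade {Lineage L, Lineage R} is supported by C2: its derived state 'yes' occurs in exactly those taxa and in no other taxon (including the outgroup).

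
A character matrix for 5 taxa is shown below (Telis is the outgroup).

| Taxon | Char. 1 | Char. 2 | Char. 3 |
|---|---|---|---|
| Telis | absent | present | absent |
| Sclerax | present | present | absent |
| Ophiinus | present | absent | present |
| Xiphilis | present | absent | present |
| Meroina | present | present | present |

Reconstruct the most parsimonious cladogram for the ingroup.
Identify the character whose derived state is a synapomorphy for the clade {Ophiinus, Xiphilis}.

Character polarity is set by the outgroup: the derived state is whichever differs from the outgroup's state, so for Char. 2 the derived state is 'absent', and for the remaining characters it is 'present'.
Char. 1 (derived state 'present') is shared by all ingroup taxa — unites the whole ingroup.
Char. 2: derived state 'absent' in Ophiinus and Xiphilis only — synapomorphy for {Ophiinus, Xiphilis}.
Char. 3: derived state 'present' in Meroina, Ophiinus, and Xiphilis only — synapomorphy for {Meroina, Ophiinus, Xiphilis}.
Most parsimonious ingroup topology: (Sclerax,((Ophiinus,Xiphilis),Meroina)).
The clade {Ophiinus, Xiphilis} is supported by Char. 2: its derived state 'absent' occurs in exactly those taxa and in no other taxon (including the outgroup).

Char. 2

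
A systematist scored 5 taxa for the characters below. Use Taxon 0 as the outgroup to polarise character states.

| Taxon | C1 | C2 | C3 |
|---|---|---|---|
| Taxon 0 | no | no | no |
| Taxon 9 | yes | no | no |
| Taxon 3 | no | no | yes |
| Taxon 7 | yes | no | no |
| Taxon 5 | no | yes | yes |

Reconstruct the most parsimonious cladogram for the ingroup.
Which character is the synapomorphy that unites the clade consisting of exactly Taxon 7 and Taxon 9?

The outgroup has state 'no' for every character, so 'yes' is the derived state throughout.
C1: derived state 'yes' in Taxon 7 and Taxon 9 only — synapomorphy for {Taxon 7, Taxon 9}.
C2: derived state 'yes' in Taxon 5 only — an autapomorphy, so it tells us nothing about relationships among taxa.
C3 (derived state 'yes') is shared by Taxon 3 and Taxon 5 — a synapomorphy uniting that clade.
Most parsimonious ingroup topology: ((Taxon 9,Taxon 7),(Taxon 3,Taxon 5)).
The clade {Taxon 7, Taxon 9} is supported by C1: its derived state 'yes' occurs in exactly those taxa and in no other taxon (including the outgroup).

C1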